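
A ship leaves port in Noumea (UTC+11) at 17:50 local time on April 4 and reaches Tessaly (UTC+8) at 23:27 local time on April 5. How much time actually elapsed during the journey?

Departure in UTC: 17:50 − 11:00 = 06:50 on Apr 4.
Arrival in UTC: 23:27 − 8:00 = 15:27 on Apr 5.
Elapsed = 15:27 − 06:50 (+1 day) = 32 hours 37 minutes.

32 hours 37 minutes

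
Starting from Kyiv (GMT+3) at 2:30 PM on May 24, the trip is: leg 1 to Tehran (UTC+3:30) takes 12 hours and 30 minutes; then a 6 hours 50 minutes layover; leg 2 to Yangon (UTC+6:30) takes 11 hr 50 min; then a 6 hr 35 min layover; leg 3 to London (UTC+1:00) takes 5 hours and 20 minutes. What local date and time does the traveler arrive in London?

7:35 AM on May 26

Convert departure to UTC: 2:30 PM − 3:00 = 11:30 AM UTC on May 24.
Add 12 hours and 30 minutes leg 1 → 12:00 AM UTC (May 25).
Add 6 hours 50 minutes layover in Tehran → 6:50 AM UTC.
Add 11 hours and 50 minutes leg 2 → 6:40 PM UTC.
Add 6 hours 35 minutes layover in Yangon → 1:15 AM UTC (May 26).
Add 5 hours 20 minutes leg 3 → 6:35 AM UTC.
London is UTC+1:00, so local arrival = 6:35 AM + 1:00 = 7:35 AM on May 26.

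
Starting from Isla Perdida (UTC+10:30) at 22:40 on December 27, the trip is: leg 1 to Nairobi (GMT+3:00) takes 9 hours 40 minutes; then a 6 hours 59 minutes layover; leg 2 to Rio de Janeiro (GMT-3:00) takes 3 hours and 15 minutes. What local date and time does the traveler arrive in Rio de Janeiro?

05:04 on December 28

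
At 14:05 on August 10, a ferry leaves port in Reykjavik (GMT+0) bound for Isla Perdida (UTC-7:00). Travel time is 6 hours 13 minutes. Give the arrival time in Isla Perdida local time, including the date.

Isla Perdida is 7:00 behind Reykjavik.
After 6 hours 13 minutes it is 20:18 in Reykjavik.
Shift by the zone difference: 20:18 − 7:00 = 13:18 on Aug 10 in Isla Perdida.

13:18 on August 10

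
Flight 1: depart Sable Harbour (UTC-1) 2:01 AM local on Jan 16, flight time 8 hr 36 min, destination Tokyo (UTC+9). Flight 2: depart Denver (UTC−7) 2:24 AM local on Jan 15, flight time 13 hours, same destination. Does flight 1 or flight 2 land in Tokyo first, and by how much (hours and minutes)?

Flight 1 in UTC: 2:01 AM + 1:00 = 3:01 AM on Jan 16.
+8 hours 36 minutes → arrive 11:37 AM UTC on Jan 16.
Flight 2 in UTC: 2:24 AM + 7:00 = 9:24 AM on Jan 15.
+13 hours → arrive 10:24 PM UTC on Jan 15.
Flight 2 lands earlier by 13 hours 13 minutes.

the second, by 13 hours 13 minutes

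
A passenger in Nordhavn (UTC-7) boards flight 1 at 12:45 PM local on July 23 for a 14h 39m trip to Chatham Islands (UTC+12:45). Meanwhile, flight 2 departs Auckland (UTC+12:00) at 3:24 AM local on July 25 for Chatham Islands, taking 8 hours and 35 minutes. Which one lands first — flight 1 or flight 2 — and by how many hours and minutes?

the first, by 13 hours 35 minutes

Flight 1 in UTC: 12:45 PM + 7:00 = 7:45 PM on Jul 23.
+14 hours 39 minutes → arrive 10:24 AM UTC on Jul 24.
Flight 2 in UTC: 3:24 AM − 12:00 = 3:24 PM on Jul 24.
+8 hours 35 minutes → arrive 11:59 PM UTC on Jul 24.
Flight 1 lands earlier by 13 hours 35 minutes.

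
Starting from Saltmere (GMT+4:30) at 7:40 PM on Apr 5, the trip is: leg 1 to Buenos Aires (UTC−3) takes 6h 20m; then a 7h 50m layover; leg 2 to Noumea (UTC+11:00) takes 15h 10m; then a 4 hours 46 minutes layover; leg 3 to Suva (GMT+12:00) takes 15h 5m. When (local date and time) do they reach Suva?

Convert departure to UTC: 7:40 PM − 4:30 = 3:10 PM UTC on Apr 5.
Add 6 hours and 20 minutes leg 1 → 9:30 PM UTC.
Add 7 hours 50 minutes layover in Buenos Aires → 5:20 AM UTC (Apr 6).
Add 15 hours and 10 minutes leg 2 → 8:30 PM UTC.
Add 4 hours and 46 minutes layover in Noumea → 1:16 AM UTC (Apr 7).
Add 15 hours 5 minutes leg 3 → 4:21 PM UTC.
Suva is UTC+12:00, so local arrival = 4:21 PM + 12:00 = 4:21 AM on Apr 8.

4:21 AM on Apr 8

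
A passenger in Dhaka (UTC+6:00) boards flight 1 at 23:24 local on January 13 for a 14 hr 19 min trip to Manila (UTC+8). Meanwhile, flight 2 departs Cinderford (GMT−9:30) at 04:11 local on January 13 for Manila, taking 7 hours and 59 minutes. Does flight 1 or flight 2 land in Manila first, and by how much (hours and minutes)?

the second, by 10 hours 3 minutes

Flight 1 in UTC: 23:24 − 6:00 = 17:24 on Jan 13.
+14 hours 19 minutes → arrive 07:43 UTC on Jan 14.
Flight 2 in UTC: 04:11 + 9:30 = 13:41 on Jan 13.
+7 hours 59 minutes → arrive 21:40 UTC on Jan 13.
Flight 2 lands earlier by 10 hours 3 minutes.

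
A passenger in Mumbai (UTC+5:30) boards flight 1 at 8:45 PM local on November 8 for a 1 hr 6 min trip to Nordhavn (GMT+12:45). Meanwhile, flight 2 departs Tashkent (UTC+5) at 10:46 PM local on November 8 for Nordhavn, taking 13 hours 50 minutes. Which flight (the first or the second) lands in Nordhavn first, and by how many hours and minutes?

the first, by 15 hours 15 minutes

Flight 1 in UTC: 8:45 PM − 5:30 = 3:15 PM on Nov 8.
+1 hour and 6 minutes → arrive 4:21 PM UTC on Nov 8.
Flight 2 in UTC: 10:46 PM − 5:00 = 5:46 PM on Nov 8.
+13 hours 50 minutes → arrive 7:36 AM UTC on Nov 9.
Flight 1 lands earlier by 15 hours 15 minutes.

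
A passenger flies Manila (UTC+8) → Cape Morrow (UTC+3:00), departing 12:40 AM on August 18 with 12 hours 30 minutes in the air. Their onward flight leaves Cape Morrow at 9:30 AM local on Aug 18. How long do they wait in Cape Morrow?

Convert departure to UTC: 12:40 AM − 8:00 = 4:40 PM UTC on Aug 17.
Add 12 hours 30 minutes flight time → 5:10 AM UTC (Aug 18).
Cape Morrow is UTC+3:00, so local arrival = 5:10 AM + 3:00 = 8:10 AM on Aug 18.
Layover = 9:30 AM − 8:10 AM = 1 hour 20 minutes.

1 hour 20 minutes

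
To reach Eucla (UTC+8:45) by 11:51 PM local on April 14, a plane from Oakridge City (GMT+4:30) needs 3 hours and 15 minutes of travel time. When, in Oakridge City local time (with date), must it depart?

4:21 PM on April 14

Target arrival in UTC: 11:51 PM − 8:45 = 3:06 PM on Apr 14.
Subtract 3 hours 15 minutes → departure 11:51 AM UTC on Apr 14.
Oakridge City is UTC+4:30: 11:51 AM + 4:30 = 4:21 PM on Apr 14.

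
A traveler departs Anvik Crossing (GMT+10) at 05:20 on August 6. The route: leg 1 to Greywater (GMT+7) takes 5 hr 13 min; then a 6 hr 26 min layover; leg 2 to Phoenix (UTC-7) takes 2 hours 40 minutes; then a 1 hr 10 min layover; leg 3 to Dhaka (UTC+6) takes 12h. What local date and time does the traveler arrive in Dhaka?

04:49 on August 7

Convert departure to UTC: 05:20 − 10:00 = 19:20 UTC on Aug 5.
Add 5 hours and 13 minutes leg 1 → 00:33 UTC (Aug 6).
Add 6 hours and 26 minutes layover in Greywater → 06:59 UTC.
Add 2 hours and 40 minutes leg 2 → 09:39 UTC.
Add 1 hour 10 minutes layover in Phoenix → 10:49 UTC.
Add 12 hours leg 3 → 22:49 UTC.
Dhaka is UTC+6:00, so local arrival = 22:49 + 6:00 = 04:49 on Aug 7.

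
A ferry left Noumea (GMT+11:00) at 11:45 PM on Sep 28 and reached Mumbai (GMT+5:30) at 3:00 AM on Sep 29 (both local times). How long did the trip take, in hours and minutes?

Departure in UTC: 11:45 PM − 11:00 = 12:45 PM on Sep 28.
Arrival in UTC: 3:00 AM − 5:30 = 9:30 PM on Sep 28.
Elapsed = 9:30 PM − 12:45 PM = 8 hours 45 minutes.

8 hours 45 minutes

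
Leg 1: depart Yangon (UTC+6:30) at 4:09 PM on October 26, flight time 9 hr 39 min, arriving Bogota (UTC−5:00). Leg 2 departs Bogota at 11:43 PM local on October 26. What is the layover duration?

Convert departure to UTC: 4:09 PM − 6:30 = 9:39 AM UTC on Oct 26.
Add 9 hours 39 minutes flight time → 7:18 PM UTC.
Bogota is UTC−5:00, so local arrival = 7:18 PM − 5:00 = 2:18 PM on Oct 26.
Layover = 11:43 PM − 2:18 PM = 9 hours 25 minutes.

9 hours 25 minutes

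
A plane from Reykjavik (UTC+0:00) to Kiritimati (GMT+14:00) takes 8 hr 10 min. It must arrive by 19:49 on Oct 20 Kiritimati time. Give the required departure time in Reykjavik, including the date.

Target arrival in UTC: 19:49 − 14:00 = 05:49 on Oct 20.
Subtract 8 hours and 10 minutes → departure 21:39 UTC on Oct 19.
Reykjavik is UTC+0, so departure is 21:39 on Oct 19.

21:39 on October 19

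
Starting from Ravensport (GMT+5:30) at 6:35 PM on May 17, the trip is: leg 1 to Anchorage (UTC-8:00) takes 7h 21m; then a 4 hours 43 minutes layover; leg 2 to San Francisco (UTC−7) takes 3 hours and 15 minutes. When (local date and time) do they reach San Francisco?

Convert departure to UTC: 6:35 PM − 5:30 = 1:05 PM UTC on May 17.
Add 7 hours 21 minutes leg 1 → 8:26 PM UTC.
Add 4 hours 43 minutes layover in Anchorage → 1:09 AM UTC (May 18).
Add 3 hours 15 minutes leg 2 → 4:24 AM UTC.
San Francisco is UTC−7:00, so local arrival = 4:24 AM − 7:00 = 9:24 PM on May 17.

9:24 PM on May 17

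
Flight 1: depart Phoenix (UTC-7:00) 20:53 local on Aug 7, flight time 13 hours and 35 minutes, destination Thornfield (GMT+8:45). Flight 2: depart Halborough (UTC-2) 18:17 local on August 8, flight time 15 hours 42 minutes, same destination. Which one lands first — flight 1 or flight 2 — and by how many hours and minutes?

the first, by 18 hours 31 minutes

Flight 1 in UTC: 20:53 + 7:00 = 03:53 on Aug 8.
+13 hours and 35 minutes → arrive 17:28 UTC on Aug 8.
Flight 2 in UTC: 18:17 + 2:00 = 20:17 on Aug 8.
+15 hours and 42 minutes → arrive 11:59 UTC on Aug 9.
Flight 1 lands earlier by 18 hours 31 minutes.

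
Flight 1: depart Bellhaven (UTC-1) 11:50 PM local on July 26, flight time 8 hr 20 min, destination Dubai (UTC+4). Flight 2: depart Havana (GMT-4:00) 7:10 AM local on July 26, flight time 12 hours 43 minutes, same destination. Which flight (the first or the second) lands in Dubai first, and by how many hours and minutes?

Flight 1 in UTC: 11:50 PM + 1:00 = 12:50 AM on Jul 27.
+8 hours and 20 minutes → arrive 9:10 AM UTC on Jul 27.
Flight 2 in UTC: 7:10 AM + 4:00 = 11:10 AM on Jul 26.
+12 hours and 43 minutes → arrive 11:53 PM UTC on Jul 26.
Flight 2 lands earlier by 9 hours 17 minutes.

the second, by 9 hours 17 minutes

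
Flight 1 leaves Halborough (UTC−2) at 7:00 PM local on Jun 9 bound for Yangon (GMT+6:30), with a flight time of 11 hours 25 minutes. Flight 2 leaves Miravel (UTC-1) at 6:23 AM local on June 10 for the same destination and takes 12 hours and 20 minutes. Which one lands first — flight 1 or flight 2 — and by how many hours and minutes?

the first, by 11 hours 18 minutes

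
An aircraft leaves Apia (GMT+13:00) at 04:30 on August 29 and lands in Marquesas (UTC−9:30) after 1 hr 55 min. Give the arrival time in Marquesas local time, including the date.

07:55 on August 28

Convert departure to UTC: 04:30 − 13:00 = 15:30 UTC on Aug 28.
Add 1 hour and 55 minutes travel time → 17:25 UTC.
Marquesas is UTC−9:30, so local arrival = 17:25 − 9:30 = 07:55 on Aug 28.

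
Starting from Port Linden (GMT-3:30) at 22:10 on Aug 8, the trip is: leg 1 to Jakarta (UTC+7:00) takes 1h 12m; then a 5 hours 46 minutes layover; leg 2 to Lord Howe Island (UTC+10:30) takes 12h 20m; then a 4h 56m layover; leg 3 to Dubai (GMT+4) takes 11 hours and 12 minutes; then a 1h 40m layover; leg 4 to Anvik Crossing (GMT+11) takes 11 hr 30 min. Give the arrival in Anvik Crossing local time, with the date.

13:16 on Aug 11

Convert departure to UTC: 22:10 + 3:30 = 01:40 UTC on Aug 9.
Add 1 hour and 12 minutes leg 1 → 02:52 UTC.
Add 5 hours and 46 minutes layover in Jakarta → 08:38 UTC.
Add 12 hours 20 minutes leg 2 → 20:58 UTC.
Add 4 hours 56 minutes layover in Lord Howe Island → 01:54 UTC (Aug 10).
Add 11 hours 12 minutes leg 3 → 13:06 UTC.
Add 1 hour 40 minutes layover in Dubai → 14:46 UTC.
Add 11 hours 30 minutes leg 4 → 02:16 UTC (Aug 11).
Anvik Crossing is UTC+11:00, so local arrival = 02:16 + 11:00 = 13:16 on Aug 11.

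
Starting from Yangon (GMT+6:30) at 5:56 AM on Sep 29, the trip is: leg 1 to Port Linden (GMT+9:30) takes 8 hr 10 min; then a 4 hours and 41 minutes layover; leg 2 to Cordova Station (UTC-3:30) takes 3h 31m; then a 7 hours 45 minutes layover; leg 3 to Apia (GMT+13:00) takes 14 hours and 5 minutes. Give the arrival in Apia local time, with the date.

2:38 AM on October 1

Convert departure to UTC: 5:56 AM − 6:30 = 11:26 PM UTC on Sep 28.
Add 8 hours and 10 minutes leg 1 → 7:36 AM UTC (Sep 29).
Add 4 hours 41 minutes layover in Port Linden → 12:17 PM UTC.
Add 3 hours and 31 minutes leg 2 → 3:48 PM UTC.
Add 7 hours and 45 minutes layover in Cordova Station → 11:33 PM UTC.
Add 14 hours 5 minutes leg 3 → 1:38 PM UTC (Sep 30).
Apia is UTC+13:00, so local arrival = 1:38 PM + 13:00 = 2:38 AM on Oct 1.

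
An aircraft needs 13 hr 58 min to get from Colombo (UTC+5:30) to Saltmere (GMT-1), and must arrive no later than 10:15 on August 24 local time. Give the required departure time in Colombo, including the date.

Target arrival in UTC: 10:15 + 1:00 = 11:15 on Aug 24.
Subtract 13 hours 58 minutes → departure 21:17 UTC on Aug 23.
Colombo is UTC+5:30: 21:17 + 5:30 = 02:47 on Aug 24.

02:47 on August 24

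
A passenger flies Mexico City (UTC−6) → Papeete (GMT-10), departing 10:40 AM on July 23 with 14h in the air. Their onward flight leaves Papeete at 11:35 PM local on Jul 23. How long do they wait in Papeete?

Convert departure to UTC: 10:40 AM + 6:00 = 4:40 PM UTC on Jul 23.
Add 14 hours flight time → 6:40 AM UTC (Jul 24).
Papeete is UTC−10:00, so local arrival = 6:40 AM − 10:00 = 8:40 PM on Jul 23.
Layover = 11:35 PM − 8:40 PM = 2 hours 55 minutes.

2 hours 55 minutes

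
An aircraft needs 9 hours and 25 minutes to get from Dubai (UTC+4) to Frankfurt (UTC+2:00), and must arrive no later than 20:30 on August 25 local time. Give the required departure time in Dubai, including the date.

13:05 on August 25

Target arrival in UTC: 20:30 − 2:00 = 18:30 on Aug 25.
Subtract 9 hours 25 minutes → departure 09:05 UTC on Aug 25.
Dubai is UTC+4:00: 09:05 + 4:00 = 13:05 on Aug 25.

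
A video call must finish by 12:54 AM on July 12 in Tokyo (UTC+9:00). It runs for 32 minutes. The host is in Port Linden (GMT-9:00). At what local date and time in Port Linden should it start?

Target end time in UTC: 12:54 AM − 9:00 = 3:54 PM on Jul 11.
Subtract 32 minutes → start 3:22 PM UTC on Jul 11.
Port Linden is UTC−9:00: 3:22 PM − 9:00 = 6:22 AM on Jul 11.

6:22 AM on July 11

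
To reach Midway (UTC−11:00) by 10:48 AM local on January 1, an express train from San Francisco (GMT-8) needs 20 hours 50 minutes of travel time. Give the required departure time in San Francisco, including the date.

4:58 PM on December 31

Target arrival in UTC: 10:48 AM + 11:00 = 9:48 PM on Jan 1.
Subtract 20 hours 50 minutes → departure 12:58 AM UTC on Jan 1.
San Francisco is UTC−8:00: 12:58 AM − 8:00 = 4:58 PM on Dec 31.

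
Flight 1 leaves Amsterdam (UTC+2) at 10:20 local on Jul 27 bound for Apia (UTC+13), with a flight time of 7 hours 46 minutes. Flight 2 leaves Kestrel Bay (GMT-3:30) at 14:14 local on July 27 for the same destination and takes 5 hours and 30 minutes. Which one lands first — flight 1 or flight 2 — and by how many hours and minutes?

Flight 1 in UTC: 10:20 − 2:00 = 08:20 on Jul 27.
+7 hours 46 minutes → arrive 16:06 UTC on Jul 27.
Flight 2 in UTC: 14:14 + 3:30 = 17:44 on Jul 27.
+5 hours and 30 minutes → arrive 23:14 UTC on Jul 27.
Flight 1 lands earlier by 7 hours 8 minutes.

the first, by 7 hours 8 minutes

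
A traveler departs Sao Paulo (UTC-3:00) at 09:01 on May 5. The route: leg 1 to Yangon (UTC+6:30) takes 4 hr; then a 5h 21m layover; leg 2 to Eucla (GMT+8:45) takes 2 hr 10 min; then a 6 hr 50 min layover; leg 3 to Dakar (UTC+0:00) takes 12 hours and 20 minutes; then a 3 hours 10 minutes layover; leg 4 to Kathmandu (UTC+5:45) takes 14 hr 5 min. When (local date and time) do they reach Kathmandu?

17:42 on May 7

Convert departure to UTC: 09:01 + 3:00 = 12:01 UTC on May 5.
Add 4 hours leg 1 → 16:01 UTC.
Add 5 hours and 21 minutes layover in Yangon → 21:22 UTC.
Add 2 hours 10 minutes leg 2 → 23:32 UTC.
Add 6 hours 50 minutes layover in Eucla → 06:22 UTC (May 6).
Add 12 hours and 20 minutes leg 3 → 18:42 UTC.
Add 3 hours and 10 minutes layover in Dakar → 21:52 UTC.
Add 14 hours and 5 minutes leg 4 → 11:57 UTC (May 7).
Kathmandu is UTC+5:45, so local arrival = 11:57 + 5:45 = 17:42 on May 7.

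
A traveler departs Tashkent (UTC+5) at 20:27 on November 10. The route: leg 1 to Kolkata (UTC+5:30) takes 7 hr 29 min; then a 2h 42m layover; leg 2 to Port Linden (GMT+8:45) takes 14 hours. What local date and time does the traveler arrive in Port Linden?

Convert departure to UTC: 20:27 − 5:00 = 15:27 UTC on Nov 10.
Add 7 hours 29 minutes leg 1 → 22:56 UTC.
Add 2 hours 42 minutes layover in Kolkata → 01:38 UTC (Nov 11).
Add 14 hours leg 2 → 15:38 UTC.
Port Linden is UTC+8:45, so local arrival = 15:38 + 8:45 = 00:23 on Nov 12.

00:23 on November 12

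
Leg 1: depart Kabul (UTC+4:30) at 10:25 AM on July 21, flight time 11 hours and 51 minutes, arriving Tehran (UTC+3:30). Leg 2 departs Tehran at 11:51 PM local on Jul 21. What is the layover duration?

Convert departure to UTC: 10:25 AM − 4:30 = 5:55 AM UTC on Jul 21.
Add 11 hours 51 minutes flight time → 5:46 PM UTC.
Tehran is UTC+3:30, so local arrival = 5:46 PM + 3:30 = 9:16 PM on Jul 21.
Layover = 11:51 PM − 9:16 PM = 2 hours 35 minutes.

2 hours 35 minutes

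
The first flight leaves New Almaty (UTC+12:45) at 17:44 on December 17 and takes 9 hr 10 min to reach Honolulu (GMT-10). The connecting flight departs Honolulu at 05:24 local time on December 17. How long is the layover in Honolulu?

1 hour 15 minutes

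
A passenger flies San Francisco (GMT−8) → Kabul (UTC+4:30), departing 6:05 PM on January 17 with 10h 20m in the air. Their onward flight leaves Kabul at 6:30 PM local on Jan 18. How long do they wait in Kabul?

1 hour 35 minutes

Convert departure to UTC: 6:05 PM + 8:00 = 2:05 AM UTC on Jan 18.
Add 10 hours and 20 minutes flight time → 12:25 PM UTC.
Kabul is UTC+4:30, so local arrival = 12:25 PM + 4:30 = 4:55 PM on Jan 18.
Layover = 6:30 PM − 4:55 PM = 1 hour 35 minutes.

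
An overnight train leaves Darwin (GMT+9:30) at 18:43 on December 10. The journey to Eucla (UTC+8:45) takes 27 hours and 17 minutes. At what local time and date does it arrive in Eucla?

Convert departure to UTC: 18:43 − 9:30 = 09:13 UTC on Dec 10.
Add 27 hours 17 minutes travel time → 12:30 UTC (Dec 11).
Eucla is UTC+8:45, so local arrival = 12:30 + 8:45 = 21:15 on Dec 11.

21:15 on December 11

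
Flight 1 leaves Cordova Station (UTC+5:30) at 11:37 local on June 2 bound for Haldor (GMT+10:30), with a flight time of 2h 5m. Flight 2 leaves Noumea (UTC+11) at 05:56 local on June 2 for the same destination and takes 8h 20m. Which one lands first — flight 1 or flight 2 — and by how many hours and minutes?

the second, by 4 hours 56 minutes

Flight 1 in UTC: 11:37 − 5:30 = 06:07 on Jun 2.
+2 hours and 5 minutes → arrive 08:12 UTC on Jun 2.
Flight 2 in UTC: 05:56 − 11:00 = 18:56 on Jun 1.
+8 hours 20 minutes → arrive 03:16 UTC on Jun 2.
Flight 2 lands earlier by 4 hours 56 minutes.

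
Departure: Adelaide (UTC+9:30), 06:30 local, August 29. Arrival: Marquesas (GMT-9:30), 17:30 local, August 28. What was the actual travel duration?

Departure in UTC: 06:30 − 9:30 = 21:00 on Aug 28.
Arrival in UTC: 17:30 + 9:30 = 03:00 on Aug 29.
Elapsed = 03:00 − 21:00 (+1 day) = 6 hours.

6 hours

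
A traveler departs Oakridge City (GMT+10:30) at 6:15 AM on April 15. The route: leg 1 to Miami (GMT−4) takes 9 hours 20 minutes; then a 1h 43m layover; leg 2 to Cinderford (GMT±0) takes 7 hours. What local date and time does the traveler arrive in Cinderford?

Convert departure to UTC: 6:15 AM − 10:30 = 7:45 PM UTC on Apr 14.
Add 9 hours and 20 minutes leg 1 → 5:05 AM UTC (Apr 15).
Add 1 hour 43 minutes layover in Miami → 6:48 AM UTC.
Add 7 hours leg 2 → 1:48 PM UTC.
Cinderford is UTC+0, so local arrival is the same: 1:48 PM on Apr 15.

1:48 PM on Apr 15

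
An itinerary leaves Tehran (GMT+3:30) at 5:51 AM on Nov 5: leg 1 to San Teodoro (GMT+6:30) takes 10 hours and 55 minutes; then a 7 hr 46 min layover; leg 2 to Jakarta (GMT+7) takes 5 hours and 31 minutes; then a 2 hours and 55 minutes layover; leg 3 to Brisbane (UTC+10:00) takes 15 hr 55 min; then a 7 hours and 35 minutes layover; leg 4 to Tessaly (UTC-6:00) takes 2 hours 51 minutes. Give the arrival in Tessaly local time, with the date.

1:49 AM on Nov 7

Convert departure to UTC: 5:51 AM − 3:30 = 2:21 AM UTC on Nov 5.
Add 10 hours and 55 minutes leg 1 → 1:16 PM UTC.
Add 7 hours and 46 minutes layover in San Teodoro → 9:02 PM UTC.
Add 5 hours 31 minutes leg 2 → 2:33 AM UTC (Nov 6).
Add 2 hours and 55 minutes layover in Jakarta → 5:28 AM UTC.
Add 15 hours and 55 minutes leg 3 → 9:23 PM UTC.
Add 7 hours and 35 minutes layover in Brisbane → 4:58 AM UTC (Nov 7).
Add 2 hours 51 minutes leg 4 → 7:49 AM UTC.
Tessaly is UTC−6:00, so local arrival = 7:49 AM − 6:00 = 1:49 AM on Nov 7.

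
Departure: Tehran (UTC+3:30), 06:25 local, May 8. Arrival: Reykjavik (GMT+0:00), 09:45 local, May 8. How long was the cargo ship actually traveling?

6 hours 50 minutes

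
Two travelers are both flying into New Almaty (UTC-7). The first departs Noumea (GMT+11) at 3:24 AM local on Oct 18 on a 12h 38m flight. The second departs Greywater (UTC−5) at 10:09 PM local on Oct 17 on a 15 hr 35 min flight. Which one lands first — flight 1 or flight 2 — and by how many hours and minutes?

the first, by 13 hours 42 minutes

Flight 1 in UTC: 3:24 AM − 11:00 = 4:24 PM on Oct 17.
+12 hours and 38 minutes → arrive 5:02 AM UTC on Oct 18.
Flight 2 in UTC: 10:09 PM + 5:00 = 3:09 AM on Oct 18.
+15 hours and 35 minutes → arrive 6:44 PM UTC on Oct 18.
Flight 1 lands earlier by 13 hours 42 minutes.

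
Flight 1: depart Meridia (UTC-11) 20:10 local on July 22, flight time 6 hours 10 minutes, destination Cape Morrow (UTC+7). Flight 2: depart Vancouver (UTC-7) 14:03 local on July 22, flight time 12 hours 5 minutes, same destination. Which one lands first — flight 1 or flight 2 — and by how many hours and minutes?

the second, by 4 hours 12 minutes

Flight 1 in UTC: 20:10 + 11:00 = 07:10 on Jul 23.
+6 hours and 10 minutes → arrive 13:20 UTC on Jul 23.
Flight 2 in UTC: 14:03 + 7:00 = 21:03 on Jul 22.
+12 hours and 5 minutes → arrive 09:08 UTC on Jul 23.
Flight 2 lands earlier by 4 hours 12 minutes.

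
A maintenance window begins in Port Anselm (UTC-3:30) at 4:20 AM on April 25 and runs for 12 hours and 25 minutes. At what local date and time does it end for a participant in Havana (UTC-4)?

4:15 PM on Apr 25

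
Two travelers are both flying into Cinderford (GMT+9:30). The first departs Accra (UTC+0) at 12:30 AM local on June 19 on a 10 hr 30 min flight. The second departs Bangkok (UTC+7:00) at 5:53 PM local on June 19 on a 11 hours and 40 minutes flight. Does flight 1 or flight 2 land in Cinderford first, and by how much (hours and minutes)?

the first, by 11 hours 33 minutes

Flight 1 departs at 12:30 AM UTC (Jun 19).
+10 hours and 30 minutes → arrive 11:00 AM UTC on Jun 19.
Flight 2 in UTC: 5:53 PM − 7:00 = 10:53 AM on Jun 19.
+11 hours and 40 minutes → arrive 10:33 PM UTC on Jun 19.
Flight 1 lands earlier by 11 hours 33 minutes.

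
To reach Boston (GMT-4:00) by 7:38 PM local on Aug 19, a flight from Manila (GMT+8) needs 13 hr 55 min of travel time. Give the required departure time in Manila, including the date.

Target arrival in UTC: 7:38 PM + 4:00 = 11:38 PM on Aug 19.
Subtract 13 hours and 55 minutes → departure 9:43 AM UTC on Aug 19.
Manila is UTC+8:00: 9:43 AM + 8:00 = 5:43 PM on Aug 19.

5:43 PM on August 19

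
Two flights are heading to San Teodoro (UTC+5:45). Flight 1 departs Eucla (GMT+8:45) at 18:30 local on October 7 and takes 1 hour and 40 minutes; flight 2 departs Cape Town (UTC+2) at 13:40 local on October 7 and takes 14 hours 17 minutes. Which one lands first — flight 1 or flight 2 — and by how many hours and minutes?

Flight 1 in UTC: 18:30 − 8:45 = 09:45 on Oct 7.
+1 hour 40 minutes → arrive 11:25 UTC on Oct 7.
Flight 2 in UTC: 13:40 − 2:00 = 11:40 on Oct 7.
+14 hours 17 minutes → arrive 01:57 UTC on Oct 8.
Flight 1 lands earlier by 14 hours 32 minutes.

the first, by 14 hours 32 minutes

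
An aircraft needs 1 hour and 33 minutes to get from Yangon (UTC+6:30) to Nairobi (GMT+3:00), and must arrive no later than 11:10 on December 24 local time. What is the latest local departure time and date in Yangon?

Target arrival in UTC: 11:10 − 3:00 = 08:10 on Dec 24.
Subtract 1 hour and 33 minutes → departure 06:37 UTC on Dec 24.
Yangon is UTC+6:30: 06:37 + 6:30 = 13:07 on Dec 24.

13:07 on Dec 24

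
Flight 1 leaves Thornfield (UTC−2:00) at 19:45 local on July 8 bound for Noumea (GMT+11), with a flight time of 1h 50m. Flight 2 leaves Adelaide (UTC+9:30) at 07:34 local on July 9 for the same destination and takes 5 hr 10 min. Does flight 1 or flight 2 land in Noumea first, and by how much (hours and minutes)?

Flight 1 in UTC: 19:45 + 2:00 = 21:45 on Jul 8.
+1 hour 50 minutes → arrive 23:35 UTC on Jul 8.
Flight 2 in UTC: 07:34 − 9:30 = 22:04 on Jul 8.
+5 hours 10 minutes → arrive 03:14 UTC on Jul 9.
Flight 1 lands earlier by 3 hours 39 minutes.

the first, by 3 hours 39 minutes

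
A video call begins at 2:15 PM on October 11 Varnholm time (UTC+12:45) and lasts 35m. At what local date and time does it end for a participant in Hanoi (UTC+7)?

Hanoi is 5:45 behind Varnholm.
After 35 minutes it is 2:50 PM in Varnholm.
Shift by the zone difference: 2:50 PM − 5:45 = 9:05 AM on Oct 11 in Hanoi.

9:05 AM on October 11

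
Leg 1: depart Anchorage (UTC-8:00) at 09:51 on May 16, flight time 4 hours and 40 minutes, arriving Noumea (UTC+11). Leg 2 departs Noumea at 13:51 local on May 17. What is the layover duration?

Convert departure to UTC: 09:51 + 8:00 = 17:51 UTC on May 16.
Add 4 hours 40 minutes flight time → 22:31 UTC.
Noumea is UTC+11:00, so local arrival = 22:31 + 11:00 = 09:31 on May 17.
Layover = 13:51 − 09:31 = 4 hours 20 minutes.

4 hours 20 minutes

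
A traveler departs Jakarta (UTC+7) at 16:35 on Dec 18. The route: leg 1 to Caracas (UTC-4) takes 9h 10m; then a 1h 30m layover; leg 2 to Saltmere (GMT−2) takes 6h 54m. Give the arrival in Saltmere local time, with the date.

Convert departure to UTC: 16:35 − 7:00 = 09:35 UTC on Dec 18.
Add 9 hours 10 minutes leg 1 → 18:45 UTC.
Add 1 hour and 30 minutes layover in Caracas → 20:15 UTC.
Add 6 hours and 54 minutes leg 2 → 03:09 UTC (Dec 19).
Saltmere is UTC−2:00, so local arrival = 03:09 − 2:00 = 01:09 on Dec 19.

01:09 on December 19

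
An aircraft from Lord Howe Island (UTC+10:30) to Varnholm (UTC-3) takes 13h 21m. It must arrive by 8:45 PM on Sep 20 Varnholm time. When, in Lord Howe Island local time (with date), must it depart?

8:54 PM on September 20

Target arrival in UTC: 8:45 PM + 3:00 = 11:45 PM on Sep 20.
Subtract 13 hours and 21 minutes → departure 10:24 AM UTC on Sep 20.
Lord Howe Island is UTC+10:30: 10:24 AM + 10:30 = 8:54 PM on Sep 20.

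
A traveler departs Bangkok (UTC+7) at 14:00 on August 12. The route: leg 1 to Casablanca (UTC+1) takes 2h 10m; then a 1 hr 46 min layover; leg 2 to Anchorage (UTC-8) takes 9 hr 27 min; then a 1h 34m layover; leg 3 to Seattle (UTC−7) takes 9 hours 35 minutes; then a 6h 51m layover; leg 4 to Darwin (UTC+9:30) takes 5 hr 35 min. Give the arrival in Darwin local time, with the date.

Convert departure to UTC: 14:00 − 7:00 = 07:00 UTC on Aug 12.
Add 2 hours and 10 minutes leg 1 → 09:10 UTC.
Add 1 hour 46 minutes layover in Casablanca → 10:56 UTC.
Add 9 hours 27 minutes leg 2 → 20:23 UTC.
Add 1 hour 34 minutes layover in Anchorage → 21:57 UTC.
Add 9 hours 35 minutes leg 3 → 07:32 UTC (Aug 13).
Add 6 hours 51 minutes layover in Seattle → 14:23 UTC.
Add 5 hours and 35 minutes leg 4 → 19:58 UTC.
Darwin is UTC+9:30, so local arrival = 19:58 + 9:30 = 05:28 on Aug 14.

05:28 on August 14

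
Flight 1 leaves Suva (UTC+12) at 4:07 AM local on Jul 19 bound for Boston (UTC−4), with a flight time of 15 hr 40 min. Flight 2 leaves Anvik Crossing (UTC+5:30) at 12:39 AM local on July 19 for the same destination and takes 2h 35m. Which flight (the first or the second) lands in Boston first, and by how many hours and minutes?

the second, by 10 hours 3 minutes

Flight 1 in UTC: 4:07 AM − 12:00 = 4:07 PM on Jul 18.
+15 hours 40 minutes → arrive 7:47 AM UTC on Jul 19.
Flight 2 in UTC: 12:39 AM − 5:30 = 7:09 PM on Jul 18.
+2 hours and 35 minutes → arrive 9:44 PM UTC on Jul 18.
Flight 2 lands earlier by 10 hours 3 minutes.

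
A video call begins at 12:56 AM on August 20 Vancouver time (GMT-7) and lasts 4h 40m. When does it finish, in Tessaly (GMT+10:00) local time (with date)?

Convert start to UTC: 12:56 AM + 7:00 = 7:56 AM UTC on Aug 20.
Add 4 hours 40 minutes duration → 12:36 PM UTC.
Tessaly is UTC+10:00, so local end time = 12:36 PM + 10:00 = 10:36 PM on Aug 20.

10:36 PM on August 20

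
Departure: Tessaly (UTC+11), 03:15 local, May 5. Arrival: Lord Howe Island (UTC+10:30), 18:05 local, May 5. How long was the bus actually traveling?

Departure in UTC: 03:15 − 11:00 = 16:15 on May 4.
Arrival in UTC: 18:05 − 10:30 = 07:35 on May 5.
Elapsed = 07:35 − 16:15 (+1 day) = 15 hours 20 minutes.

15 hours 20 minutes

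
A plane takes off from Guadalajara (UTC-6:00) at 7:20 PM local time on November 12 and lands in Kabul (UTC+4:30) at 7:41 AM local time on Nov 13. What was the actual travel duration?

Kabul is 10:30 ahead of Guadalajara.
Clock-face elapsed time (ignoring zones) is 12 hours 21 minutes.
Actual elapsed = 12 hours 21 minutes − 10:30 = 1 hour 51 minutes.

1 hour 51 minutes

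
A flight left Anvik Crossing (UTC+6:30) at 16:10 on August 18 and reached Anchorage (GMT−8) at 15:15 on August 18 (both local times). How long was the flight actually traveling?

Anchorage is 14:30 behind Anvik Crossing.
Clock-face elapsed time (ignoring zones) is −55 minutes.
Actual elapsed = −55 minutes + 14:30 = 13 hours 35 minutes.

13 hours 35 minutes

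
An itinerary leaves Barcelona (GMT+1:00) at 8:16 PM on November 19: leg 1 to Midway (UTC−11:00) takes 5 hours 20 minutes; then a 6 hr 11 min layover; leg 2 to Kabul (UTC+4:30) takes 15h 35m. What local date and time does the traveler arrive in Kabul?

2:52 AM on Nov 21

Convert departure to UTC: 8:16 PM − 1:00 = 7:16 PM UTC on Nov 19.
Add 5 hours 20 minutes leg 1 → 12:36 AM UTC (Nov 20).
Add 6 hours and 11 minutes layover in Midway → 6:47 AM UTC.
Add 15 hours and 35 minutes leg 2 → 10:22 PM UTC.
Kabul is UTC+4:30, so local arrival = 10:22 PM + 4:30 = 2:52 AM on Nov 21.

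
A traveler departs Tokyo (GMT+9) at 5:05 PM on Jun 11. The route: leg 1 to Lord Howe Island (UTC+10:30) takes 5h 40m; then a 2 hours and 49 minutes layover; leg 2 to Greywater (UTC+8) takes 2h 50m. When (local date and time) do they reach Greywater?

3:24 AM on June 12

Convert departure to UTC: 5:05 PM − 9:00 = 8:05 AM UTC on Jun 11.
Add 5 hours 40 minutes leg 1 → 1:45 PM UTC.
Add 2 hours 49 minutes layover in Lord Howe Island → 4:34 PM UTC.
Add 2 hours 50 minutes leg 2 → 7:24 PM UTC.
Greywater is UTC+8:00, so local arrival = 7:24 PM + 8:00 = 3:24 AM on Jun 12.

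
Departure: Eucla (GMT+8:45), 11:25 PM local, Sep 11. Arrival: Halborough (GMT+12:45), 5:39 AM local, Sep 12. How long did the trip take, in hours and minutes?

Halborough is 4:00 ahead of Eucla.
Clock-face elapsed time (ignoring zones) is 6 hours 14 minutes.
Actual elapsed = 6 hours 14 minutes − 4:00 = 2 hours 14 minutes.

2 hours 14 minutes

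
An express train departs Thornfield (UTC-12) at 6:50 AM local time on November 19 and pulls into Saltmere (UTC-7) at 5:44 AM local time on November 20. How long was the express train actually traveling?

Departure in UTC: 6:50 AM + 12:00 = 6:50 PM on Nov 19.
Arrival in UTC: 5:44 AM + 7:00 = 12:44 PM on Nov 20.
Elapsed = 12:44 PM − 6:50 PM (+1 day) = 17 hours 54 minutes.

17 hours 54 minutes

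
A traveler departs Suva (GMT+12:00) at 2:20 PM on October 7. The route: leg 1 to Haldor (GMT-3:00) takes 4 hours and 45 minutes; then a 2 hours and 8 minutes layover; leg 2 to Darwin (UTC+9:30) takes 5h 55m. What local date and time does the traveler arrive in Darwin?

Convert departure to UTC: 2:20 PM − 12:00 = 2:20 AM UTC on Oct 7.
Add 4 hours 45 minutes leg 1 → 7:05 AM UTC.
Add 2 hours 8 minutes layover in Haldor → 9:13 AM UTC.
Add 5 hours 55 minutes leg 2 → 3:08 PM UTC.
Darwin is UTC+9:30, so local arrival = 3:08 PM + 9:30 = 12:38 AM on Oct 8.

12:38 AM on Oct 8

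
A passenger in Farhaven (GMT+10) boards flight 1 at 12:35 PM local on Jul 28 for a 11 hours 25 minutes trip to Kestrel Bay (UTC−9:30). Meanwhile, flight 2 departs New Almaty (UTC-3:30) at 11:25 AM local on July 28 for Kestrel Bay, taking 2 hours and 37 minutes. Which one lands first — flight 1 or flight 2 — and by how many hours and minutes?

the first, by 3 hours 32 minutes

Flight 1 in UTC: 12:35 PM − 10:00 = 2:35 AM on Jul 28.
+11 hours and 25 minutes → arrive 2:00 PM UTC on Jul 28.
Flight 2 in UTC: 11:25 AM + 3:30 = 2:55 PM on Jul 28.
+2 hours and 37 minutes → arrive 5:32 PM UTC on Jul 28.
Flight 1 lands earlier by 3 hours 32 minutes.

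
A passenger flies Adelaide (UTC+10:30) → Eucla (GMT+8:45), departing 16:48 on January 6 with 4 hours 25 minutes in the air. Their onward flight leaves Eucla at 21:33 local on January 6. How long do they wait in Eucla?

2 hours 5 minutes

Convert departure to UTC: 16:48 − 10:30 = 06:18 UTC on Jan 6.
Add 4 hours 25 minutes flight time → 10:43 UTC.
Eucla is UTC+8:45, so local arrival = 10:43 + 8:45 = 19:28 on Jan 6.
Layover = 21:33 − 19:28 = 2 hours 5 minutes.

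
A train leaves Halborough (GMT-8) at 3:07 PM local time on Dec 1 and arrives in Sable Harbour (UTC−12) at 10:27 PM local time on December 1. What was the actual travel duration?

11 hours 20 minutes

Departure in UTC: 3:07 PM + 8:00 = 11:07 PM on Dec 1.
Arrival in UTC: 10:27 PM + 12:00 = 10:27 AM on Dec 2.
Elapsed = 10:27 AM − 11:07 PM (+1 day) = 11 hours 20 minutes.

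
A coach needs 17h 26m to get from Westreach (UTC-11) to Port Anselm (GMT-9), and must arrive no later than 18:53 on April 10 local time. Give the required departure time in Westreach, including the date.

23:27 on Apr 9

Target arrival in UTC: 18:53 + 9:00 = 03:53 on Apr 11.
Subtract 17 hours and 26 minutes → departure 10:27 UTC on Apr 10.
Westreach is UTC−11:00: 10:27 − 11:00 = 23:27 on Apr 9.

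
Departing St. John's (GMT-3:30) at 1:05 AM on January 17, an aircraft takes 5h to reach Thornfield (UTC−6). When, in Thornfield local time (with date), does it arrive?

3:35 AM on Jan 17

Convert departure to UTC: 1:05 AM + 3:30 = 4:35 AM UTC on Jan 17.
Add 5 hours travel time → 9:35 AM UTC.
Thornfield is UTC−6:00, so local arrival = 9:35 AM − 6:00 = 3:35 AM on Jan 17.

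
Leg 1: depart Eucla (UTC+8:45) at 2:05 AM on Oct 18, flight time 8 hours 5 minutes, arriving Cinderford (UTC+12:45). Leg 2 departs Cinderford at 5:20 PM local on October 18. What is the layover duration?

Convert departure to UTC: 2:05 AM − 8:45 = 5:20 PM UTC on Oct 17.
Add 8 hours and 5 minutes flight time → 1:25 AM UTC (Oct 18).
Cinderford is UTC+12:45, so local arrival = 1:25 AM + 12:45 = 2:10 PM on Oct 18.
Layover = 5:20 PM − 2:10 PM = 3 hours 10 minutes.

3 hours 10 minutes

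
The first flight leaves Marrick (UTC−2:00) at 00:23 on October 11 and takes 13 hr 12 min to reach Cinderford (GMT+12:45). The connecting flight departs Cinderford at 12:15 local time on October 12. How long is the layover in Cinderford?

7 hours 55 minutes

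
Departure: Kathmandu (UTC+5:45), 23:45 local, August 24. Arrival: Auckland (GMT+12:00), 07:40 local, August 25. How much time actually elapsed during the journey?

Departure in UTC: 23:45 − 5:45 = 18:00 on Aug 24.
Arrival in UTC: 07:40 − 12:00 = 19:40 on Aug 24.
Elapsed = 19:40 − 18:00 = 1 hour 40 minutes.

1 hour 40 minutes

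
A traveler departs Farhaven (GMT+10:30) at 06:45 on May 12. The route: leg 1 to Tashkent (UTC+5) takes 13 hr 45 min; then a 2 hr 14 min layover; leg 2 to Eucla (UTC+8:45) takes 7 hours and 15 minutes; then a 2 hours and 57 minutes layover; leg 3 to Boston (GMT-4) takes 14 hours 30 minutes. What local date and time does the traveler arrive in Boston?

Convert departure to UTC: 06:45 − 10:30 = 20:15 UTC on May 11.
Add 13 hours and 45 minutes leg 1 → 10:00 UTC (May 12).
Add 2 hours and 14 minutes layover in Tashkent → 12:14 UTC.
Add 7 hours and 15 minutes leg 2 → 19:29 UTC.
Add 2 hours 57 minutes layover in Eucla → 22:26 UTC.
Add 14 hours 30 minutes leg 3 → 12:56 UTC (May 13).
Boston is UTC−4:00, so local arrival = 12:56 − 4:00 = 08:56 on May 13.

08:56 on May 13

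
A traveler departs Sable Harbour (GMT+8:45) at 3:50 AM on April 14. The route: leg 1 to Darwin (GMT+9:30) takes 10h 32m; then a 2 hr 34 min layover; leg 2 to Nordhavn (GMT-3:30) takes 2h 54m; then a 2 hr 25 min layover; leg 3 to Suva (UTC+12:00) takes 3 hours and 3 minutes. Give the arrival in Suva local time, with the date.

4:33 AM on April 15

Convert departure to UTC: 3:50 AM − 8:45 = 7:05 PM UTC on Apr 13.
Add 10 hours 32 minutes leg 1 → 5:37 AM UTC (Apr 14).
Add 2 hours and 34 minutes layover in Darwin → 8:11 AM UTC.
Add 2 hours and 54 minutes leg 2 → 11:05 AM UTC.
Add 2 hours and 25 minutes layover in Nordhavn → 1:30 PM UTC.
Add 3 hours and 3 minutes leg 3 → 4:33 PM UTC.
Suva is UTC+12:00, so local arrival = 4:33 PM + 12:00 = 4:33 AM on Apr 15.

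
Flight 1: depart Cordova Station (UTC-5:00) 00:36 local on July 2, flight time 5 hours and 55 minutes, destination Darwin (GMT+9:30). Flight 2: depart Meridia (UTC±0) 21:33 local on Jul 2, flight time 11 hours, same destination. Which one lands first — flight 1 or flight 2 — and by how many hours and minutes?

Flight 1 in UTC: 00:36 + 5:00 = 05:36 on Jul 2.
+5 hours and 55 minutes → arrive 11:31 UTC on Jul 2.
Flight 2 departs at 21:33 UTC (Jul 2).
+11 hours → arrive 08:33 UTC on Jul 3.
Flight 1 lands earlier by 21 hours 2 minutes.

the first, by 21 hours 2 minutes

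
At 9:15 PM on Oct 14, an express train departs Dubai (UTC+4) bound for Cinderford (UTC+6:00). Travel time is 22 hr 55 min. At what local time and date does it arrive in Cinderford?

10:10 PM on October 15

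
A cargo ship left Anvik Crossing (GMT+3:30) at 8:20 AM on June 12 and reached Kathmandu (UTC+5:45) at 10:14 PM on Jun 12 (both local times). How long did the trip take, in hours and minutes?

Kathmandu is 2:15 ahead of Anvik Crossing.
Clock-face elapsed time (ignoring zones) is 13 hours 54 minutes.
Actual elapsed = 13 hours 54 minutes − 2:15 = 11 hours 39 minutes.

11 hours 39 minutes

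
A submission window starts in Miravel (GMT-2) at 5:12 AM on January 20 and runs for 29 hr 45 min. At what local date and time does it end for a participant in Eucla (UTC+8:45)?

9:42 PM on Jan 21

Convert start to UTC: 5:12 AM + 2:00 = 7:12 AM UTC on Jan 20.
Add 29 hours and 45 minutes duration → 12:57 PM UTC (Jan 21).
Eucla is UTC+8:45, so local end time = 12:57 PM + 8:45 = 9:42 PM on Jan 21.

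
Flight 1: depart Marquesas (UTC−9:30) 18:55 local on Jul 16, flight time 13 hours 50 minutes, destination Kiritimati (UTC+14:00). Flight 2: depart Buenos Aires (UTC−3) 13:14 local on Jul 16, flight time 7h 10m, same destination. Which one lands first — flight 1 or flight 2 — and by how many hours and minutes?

the second, by 18 hours 51 minutes

Flight 1 in UTC: 18:55 + 9:30 = 04:25 on Jul 17.
+13 hours and 50 minutes → arrive 18:15 UTC on Jul 17.
Flight 2 in UTC: 13:14 + 3:00 = 16:14 on Jul 16.
+7 hours and 10 minutes → arrive 23:24 UTC on Jul 16.
Flight 2 lands earlier by 18 hours 51 minutes.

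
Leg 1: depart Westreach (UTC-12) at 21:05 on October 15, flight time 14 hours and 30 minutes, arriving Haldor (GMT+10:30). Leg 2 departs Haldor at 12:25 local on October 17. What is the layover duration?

2 hours 20 minutes

Convert departure to UTC: 21:05 + 12:00 = 09:05 UTC on Oct 16.
Add 14 hours and 30 minutes flight time → 23:35 UTC.
Haldor is UTC+10:30, so local arrival = 23:35 + 10:30 = 10:05 on Oct 17.
Layover = 12:25 − 10:05 = 2 hours 20 minutes.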